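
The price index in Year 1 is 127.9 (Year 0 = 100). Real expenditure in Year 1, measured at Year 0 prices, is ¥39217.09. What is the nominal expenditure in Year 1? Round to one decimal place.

50158.7

Nominal = Real × (Index/100) = 39217.09 × (127.9/100)
        = 39217.09 × 1.279 = 50158.6581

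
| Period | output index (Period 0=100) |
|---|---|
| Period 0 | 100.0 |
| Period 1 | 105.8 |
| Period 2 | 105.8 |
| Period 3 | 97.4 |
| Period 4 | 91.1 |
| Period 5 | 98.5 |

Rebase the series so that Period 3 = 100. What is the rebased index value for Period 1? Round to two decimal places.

Rebased(Period 1) = 105.8 / 97.4 × 100 = 108.6242

108.62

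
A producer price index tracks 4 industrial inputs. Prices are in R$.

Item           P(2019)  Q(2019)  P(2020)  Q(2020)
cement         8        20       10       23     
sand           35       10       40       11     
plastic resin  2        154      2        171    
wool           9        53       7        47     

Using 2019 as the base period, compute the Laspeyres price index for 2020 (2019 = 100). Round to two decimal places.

98.76

Laspeyres price index uses base-period quantities as weights.
ΣP(2020)·Q(2019) = 10×20 + 40×10 + 2×154 + 7×53 = 200 + 400 + 308 + 371 = 1279
ΣP(2019)·Q(2019) = 8×20 + 35×10 + 2×154 + 9×53 = 160 + 350 + 308 + 477 = 1295
Index = 1279 / 1295 × 100 = 98.7645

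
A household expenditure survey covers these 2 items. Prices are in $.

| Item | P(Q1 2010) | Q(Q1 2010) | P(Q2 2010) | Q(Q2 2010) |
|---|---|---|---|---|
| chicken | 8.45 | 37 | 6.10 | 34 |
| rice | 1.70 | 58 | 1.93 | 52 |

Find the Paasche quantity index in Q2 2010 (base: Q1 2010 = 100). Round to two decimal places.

91.15

Paasche quantity index uses current-period prices as weights.
ΣP(Q2 2010)·Q(Q2 2010) = 6.10×34 + 1.93×52 = 207.4 + 100.36 = 307.76
ΣP(Q2 2010)·Q(Q1 2010) = 6.10×37 + 1.93×58 = 225.7 + 111.94 = 337.64
Index = 307.76 / 337.64 × 100 = 91.1503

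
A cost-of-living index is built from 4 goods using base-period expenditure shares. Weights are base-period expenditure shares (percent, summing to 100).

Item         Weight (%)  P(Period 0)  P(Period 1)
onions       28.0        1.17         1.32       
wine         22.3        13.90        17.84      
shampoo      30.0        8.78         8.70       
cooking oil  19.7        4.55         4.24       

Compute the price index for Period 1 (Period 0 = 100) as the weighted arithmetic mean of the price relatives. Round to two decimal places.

108.30

onions: 28.0 × (1.32/1.17) = 28.0 × 1.128205 = 31.5897
wine: 22.3 × (17.84/13.90) = 22.3 × 1.283453 = 28.6210
shampoo: 30.0 × (8.70/8.78) = 30.0 × 0.990888 = 29.7267
cooking oil: 19.7 × (4.24/4.55) = 19.7 × 0.931868 = 18.3578
Index = Σ wᵢ·(p₁ᵢ/p₀ᵢ) = 31.5897 + 28.6210 + 29.7267 + 18.3578 = 108.2952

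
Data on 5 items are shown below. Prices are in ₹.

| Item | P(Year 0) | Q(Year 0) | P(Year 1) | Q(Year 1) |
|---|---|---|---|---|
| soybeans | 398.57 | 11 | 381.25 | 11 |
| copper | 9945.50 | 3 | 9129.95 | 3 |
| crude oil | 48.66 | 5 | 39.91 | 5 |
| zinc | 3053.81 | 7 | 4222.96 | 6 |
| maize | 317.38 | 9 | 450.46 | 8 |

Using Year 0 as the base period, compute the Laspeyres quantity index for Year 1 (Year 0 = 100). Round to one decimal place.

Laspeyres quantity index uses base-period prices as weights.
ΣP(Year 0)·Q(Year 1) = 398.57×11 + 9945.50×3 + 48.66×5 + 3053.81×6 + 317.38×8 = 4384.27 + 29836.5 + 243.3 + 18322.86 + 2539.04 = 55325.97
ΣP(Year 0)·Q(Year 0) = 398.57×11 + 9945.50×3 + 48.66×5 + 3053.81×7 + 317.38×9 = 4384.27 + 29836.5 + 243.3 + 21376.67 + 2856.42 = 58697.16
Index = 55325.97 / 58697.16 × 100 = 94.2566

94.3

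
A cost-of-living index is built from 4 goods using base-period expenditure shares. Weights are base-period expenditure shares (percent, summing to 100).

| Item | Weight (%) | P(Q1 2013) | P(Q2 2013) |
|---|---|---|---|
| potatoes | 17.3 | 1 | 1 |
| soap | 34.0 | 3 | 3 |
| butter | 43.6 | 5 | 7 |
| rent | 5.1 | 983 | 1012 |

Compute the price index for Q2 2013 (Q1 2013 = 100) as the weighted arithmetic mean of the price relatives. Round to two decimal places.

potatoes: 17.3 × (1/1) = 17.3 × 1.000000 = 17.3000
soap: 34.0 × (3/3) = 34.0 × 1.000000 = 34.0000
butter: 43.6 × (7/5) = 43.6 × 1.400000 = 61.0400
rent: 5.1 × (1012/983) = 5.1 × 1.029502 = 5.2505
Index = Σ wᵢ·(p₁ᵢ/p₀ᵢ) = 17.3000 + 34.0000 + 61.0400 + 5.2505 = 117.5905

117.59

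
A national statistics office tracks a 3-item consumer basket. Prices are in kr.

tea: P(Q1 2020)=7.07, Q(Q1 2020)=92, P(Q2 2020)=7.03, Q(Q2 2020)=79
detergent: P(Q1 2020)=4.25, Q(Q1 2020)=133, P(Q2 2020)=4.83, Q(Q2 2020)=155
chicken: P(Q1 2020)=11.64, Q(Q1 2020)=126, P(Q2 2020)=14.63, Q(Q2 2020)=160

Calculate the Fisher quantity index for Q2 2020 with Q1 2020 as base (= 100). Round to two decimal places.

115.58

Laspeyres component (base-period weights):
ΣP(Q1 2020)Q(Q2 2020) = 7.07×79 + 4.25×155 + 11.64×160 = 558.53 + 658.75 + 1862.4 = 3079.68
ΣP(Q1 2020)Q(Q1 2020) = 7.07×92 + 4.25×133 + 11.64×126 = 650.44 + 565.25 + 1466.64 = 2682.33
L = 3079.68 / 2682.33 × 100 = 114.8136
Paasche component (current-period weights):
ΣP(Q2 2020)Q(Q2 2020) = 7.03×79 + 4.83×155 + 14.63×160 = 555.37 + 748.65 + 2340.8 = 3644.82
ΣP(Q2 2020)Q(Q1 2020) = 7.03×92 + 4.83×133 + 14.63×126 = 646.76 + 642.39 + 1843.38 = 3132.53
P = 3644.82 / 3132.53 × 100 = 116.3539
Fisher = √(L × P) = √(114.8136 × 116.3539) = 115.5812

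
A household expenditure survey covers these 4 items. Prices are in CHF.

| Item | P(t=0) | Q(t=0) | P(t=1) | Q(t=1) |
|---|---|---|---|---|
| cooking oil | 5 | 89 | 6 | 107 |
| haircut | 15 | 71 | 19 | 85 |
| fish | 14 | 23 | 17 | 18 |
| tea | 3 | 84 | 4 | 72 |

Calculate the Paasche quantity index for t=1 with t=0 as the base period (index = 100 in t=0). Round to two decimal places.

Paasche quantity index uses current-period prices as weights.
ΣP(t=1)·Q(t=1) = 6×107 + 19×85 + 17×18 + 4×72 = 642 + 1615 + 306 + 288 = 2851
ΣP(t=1)·Q(t=0) = 6×89 + 19×71 + 17×23 + 4×84 = 534 + 1349 + 391 + 336 = 2610
Index = 2851 / 2610 × 100 = 109.2337

109.23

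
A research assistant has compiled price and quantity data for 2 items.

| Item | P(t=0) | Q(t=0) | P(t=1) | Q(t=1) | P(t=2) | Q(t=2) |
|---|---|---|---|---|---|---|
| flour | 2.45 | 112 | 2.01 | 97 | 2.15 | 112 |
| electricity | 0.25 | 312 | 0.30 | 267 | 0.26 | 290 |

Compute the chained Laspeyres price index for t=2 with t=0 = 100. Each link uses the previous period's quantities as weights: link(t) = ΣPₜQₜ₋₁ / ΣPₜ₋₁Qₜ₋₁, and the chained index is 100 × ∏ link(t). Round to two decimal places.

91.40

Link t=0→t=1:
ΣP(t=1)Q(t=0) = 2.01×112 + 0.30×312 = 225.12 + 93.6 = 318.72
ΣP(t=0)Q(t=0) = 2.45×112 + 0.25×312 = 274.4 + 78 = 352.4
link = 318.72/352.4 = 0.904427
Link t=1→t=2:
ΣP(t=2)Q(t=1) = 2.15×97 + 0.26×267 = 208.55 + 69.42 = 277.97
ΣP(t=1)Q(t=1) = 2.01×97 + 0.30×267 = 194.97 + 80.1 = 275.07
link = 277.97/275.07 = 1.010543
Chained index = 100 × 0.904427 × 1.010543 = 91.3962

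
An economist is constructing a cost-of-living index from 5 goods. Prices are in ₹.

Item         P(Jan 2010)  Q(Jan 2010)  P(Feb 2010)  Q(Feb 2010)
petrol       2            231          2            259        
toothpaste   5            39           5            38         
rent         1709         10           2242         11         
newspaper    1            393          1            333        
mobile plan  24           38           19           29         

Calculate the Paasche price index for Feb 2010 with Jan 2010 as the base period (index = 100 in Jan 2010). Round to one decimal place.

127.8

Paasche price index uses current-period quantities as weights.
ΣP(Feb 2010)·Q(Feb 2010) = 2×259 + 5×38 + 2242×11 + 1×333 + 19×29 = 518 + 190 + 24662 + 333 + 551 = 26254
ΣP(Jan 2010)·Q(Feb 2010) = 2×259 + 5×38 + 1709×11 + 1×333 + 24×29 = 518 + 190 + 18799 + 333 + 696 = 20536
Index = 26254 / 20536 × 100 = 127.8438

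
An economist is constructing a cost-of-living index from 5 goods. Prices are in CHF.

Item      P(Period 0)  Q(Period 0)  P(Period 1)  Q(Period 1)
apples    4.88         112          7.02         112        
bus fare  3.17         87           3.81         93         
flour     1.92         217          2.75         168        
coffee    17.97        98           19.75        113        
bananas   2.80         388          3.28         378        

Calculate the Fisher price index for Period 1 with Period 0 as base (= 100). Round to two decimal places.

Laspeyres component (base-period weights):
ΣP(Period 1)Q(Period 0) = 7.02×112 + 3.81×87 + 2.75×217 + 19.75×98 + 3.28×388 = 786.24 + 331.47 + 596.75 + 1935.5 + 1272.64 = 4922.6
ΣP(Period 0)Q(Period 0) = 4.88×112 + 3.17×87 + 1.92×217 + 17.97×98 + 2.80×388 = 546.56 + 275.79 + 416.64 + 1761.06 + 1086.4 = 4086.45
L = 4922.6 / 4086.45 × 100 = 120.4615
Paasche component (current-period weights):
ΣP(Period 1)Q(Period 1) = 7.02×112 + 3.81×93 + 2.75×168 + 19.75×113 + 3.28×378 = 786.24 + 354.33 + 462 + 2231.75 + 1239.84 = 5074.16
ΣP(Period 0)Q(Period 1) = 4.88×112 + 3.17×93 + 1.92×168 + 17.97×113 + 2.80×378 = 546.56 + 294.81 + 322.56 + 2030.61 + 1058.4 = 4252.94
P = 5074.16 / 4252.94 × 100 = 119.3095
Fisher = √(L × P) = √(120.4615 × 119.3095) = 119.8841

119.88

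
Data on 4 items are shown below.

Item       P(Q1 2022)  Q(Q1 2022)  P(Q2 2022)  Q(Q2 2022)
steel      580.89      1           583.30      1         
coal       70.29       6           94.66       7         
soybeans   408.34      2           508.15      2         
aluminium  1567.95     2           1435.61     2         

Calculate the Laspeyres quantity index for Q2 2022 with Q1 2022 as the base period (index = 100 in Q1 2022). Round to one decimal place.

101.4

Laspeyres quantity index uses base-period prices as weights.
ΣP(Q1 2022)·Q(Q2 2022) = 580.89×1 + 70.29×7 + 408.34×2 + 1567.95×2 = 580.89 + 492.03 + 816.68 + 3135.9 = 5025.5
ΣP(Q1 2022)·Q(Q1 2022) = 580.89×1 + 70.29×6 + 408.34×2 + 1567.95×2 = 580.89 + 421.74 + 816.68 + 3135.9 = 4955.21
Index = 5025.5 / 4955.21 × 100 = 101.4185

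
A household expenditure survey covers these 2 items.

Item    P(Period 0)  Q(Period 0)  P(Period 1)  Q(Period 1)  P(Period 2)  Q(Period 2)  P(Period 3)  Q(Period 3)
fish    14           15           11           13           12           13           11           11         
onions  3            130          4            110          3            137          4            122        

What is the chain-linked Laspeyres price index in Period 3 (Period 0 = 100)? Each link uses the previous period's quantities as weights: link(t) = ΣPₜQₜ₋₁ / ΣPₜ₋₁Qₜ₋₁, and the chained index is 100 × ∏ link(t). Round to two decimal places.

115.99

Link Period 0→Period 1:
ΣP(Period 1)Q(Period 0) = 11×15 + 4×130 = 165 + 520 = 685
ΣP(Period 0)Q(Period 0) = 14×15 + 3×130 = 210 + 390 = 600
link = 685/600 = 1.141667
Link Period 1→Period 2:
ΣP(Period 2)Q(Period 1) = 12×13 + 3×110 = 156 + 330 = 486
ΣP(Period 1)Q(Period 1) = 11×13 + 4×110 = 143 + 440 = 583
link = 486/583 = 0.833619
Link Period 2→Period 3:
ΣP(Period 3)Q(Period 2) = 11×13 + 4×137 = 143 + 548 = 691
ΣP(Period 2)Q(Period 2) = 12×13 + 3×137 = 156 + 411 = 567
link = 691/567 = 1.218695
Chained index = 100 × 1.141667 × 0.833619 × 1.218695 = 115.9851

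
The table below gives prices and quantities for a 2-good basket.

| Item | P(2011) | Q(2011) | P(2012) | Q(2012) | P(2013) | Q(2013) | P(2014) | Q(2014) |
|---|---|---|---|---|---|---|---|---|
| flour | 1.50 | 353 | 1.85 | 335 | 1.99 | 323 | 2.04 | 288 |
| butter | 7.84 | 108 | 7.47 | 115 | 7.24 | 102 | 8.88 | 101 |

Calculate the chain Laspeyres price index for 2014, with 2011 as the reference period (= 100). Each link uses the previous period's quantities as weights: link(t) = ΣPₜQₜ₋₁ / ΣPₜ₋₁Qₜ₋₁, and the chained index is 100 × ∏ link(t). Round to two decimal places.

121.82

Link 2011→2012:
ΣP(2012)Q(2011) = 1.85×353 + 7.47×108 = 653.05 + 806.76 = 1459.81
ΣP(2011)Q(2011) = 1.50×353 + 7.84×108 = 529.5 + 846.72 = 1376.22
link = 1459.81/1376.22 = 1.060739
Link 2012→2013:
ΣP(2013)Q(2012) = 1.99×335 + 7.24×115 = 666.65 + 832.6 = 1499.25
ΣP(2012)Q(2012) = 1.85×335 + 7.47×115 = 619.75 + 859.05 = 1478.8
link = 1499.25/1478.8 = 1.013829
Link 2013→2014:
ΣP(2014)Q(2013) = 2.04×323 + 8.88×102 = 658.92 + 905.76 = 1564.68
ΣP(2013)Q(2013) = 1.99×323 + 7.24×102 = 642.77 + 738.48 = 1381.25
link = 1564.68/1381.25 = 1.132800
Chained index = 100 × 1.060739 × 1.013829 × 1.132800 = 121.8222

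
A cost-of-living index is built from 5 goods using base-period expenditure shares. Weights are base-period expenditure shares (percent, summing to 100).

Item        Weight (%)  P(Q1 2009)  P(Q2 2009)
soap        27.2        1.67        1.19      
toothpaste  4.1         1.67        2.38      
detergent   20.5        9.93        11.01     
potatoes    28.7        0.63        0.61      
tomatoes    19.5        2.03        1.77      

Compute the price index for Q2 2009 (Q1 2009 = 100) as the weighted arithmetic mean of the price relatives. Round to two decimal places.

92.75

soap: 27.2 × (1.19/1.67) = 27.2 × 0.712575 = 19.3820
toothpaste: 4.1 × (2.38/1.67) = 4.1 × 1.425150 = 5.8431
detergent: 20.5 × (11.01/9.93) = 20.5 × 1.108761 = 22.7296
potatoes: 28.7 × (0.61/0.63) = 28.7 × 0.968254 = 27.7889
tomatoes: 19.5 × (1.77/2.03) = 19.5 × 0.871921 = 17.0025
Index = Σ wᵢ·(p₁ᵢ/p₀ᵢ) = 19.3820 + 5.8431 + 22.7296 + 27.7889 + 17.0025 = 92.7461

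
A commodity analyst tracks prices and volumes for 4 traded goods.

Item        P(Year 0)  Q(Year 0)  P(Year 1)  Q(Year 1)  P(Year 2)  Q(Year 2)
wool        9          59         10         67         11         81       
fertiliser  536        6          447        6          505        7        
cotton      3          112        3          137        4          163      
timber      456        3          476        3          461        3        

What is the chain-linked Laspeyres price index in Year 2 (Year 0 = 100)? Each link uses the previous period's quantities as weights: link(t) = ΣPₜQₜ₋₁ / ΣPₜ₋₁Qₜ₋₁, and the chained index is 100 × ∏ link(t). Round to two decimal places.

Link Year 0→Year 1:
ΣP(Year 1)Q(Year 0) = 10×59 + 447×6 + 3×112 + 476×3 = 590 + 2682 + 336 + 1428 = 5036
ΣP(Year 0)Q(Year 0) = 9×59 + 536×6 + 3×112 + 456×3 = 531 + 3216 + 336 + 1368 = 5451
link = 5036/5451 = 0.923867
Link Year 1→Year 2:
ΣP(Year 2)Q(Year 1) = 11×67 + 505×6 + 4×137 + 461×3 = 737 + 3030 + 548 + 1383 = 5698
ΣP(Year 1)Q(Year 1) = 10×67 + 447×6 + 3×137 + 476×3 = 670 + 2682 + 411 + 1428 = 5191
link = 5698/5191 = 1.097669
Chained index = 100 × 0.923867 × 1.097669 = 101.4100

101.41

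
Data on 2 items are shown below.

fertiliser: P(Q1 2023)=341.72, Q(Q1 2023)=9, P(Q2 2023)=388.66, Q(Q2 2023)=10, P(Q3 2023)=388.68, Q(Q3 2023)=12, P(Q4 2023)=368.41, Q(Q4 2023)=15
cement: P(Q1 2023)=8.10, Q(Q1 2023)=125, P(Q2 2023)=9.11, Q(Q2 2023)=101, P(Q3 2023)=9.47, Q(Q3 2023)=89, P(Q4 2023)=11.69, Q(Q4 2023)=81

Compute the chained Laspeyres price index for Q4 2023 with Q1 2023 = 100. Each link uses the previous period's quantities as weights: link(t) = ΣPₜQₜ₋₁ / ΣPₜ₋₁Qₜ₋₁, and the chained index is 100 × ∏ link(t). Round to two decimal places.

Link Q1 2023→Q2 2023:
ΣP(Q2 2023)Q(Q1 2023) = 388.66×9 + 9.11×125 = 3497.94 + 1138.75 = 4636.69
ΣP(Q1 2023)Q(Q1 2023) = 341.72×9 + 8.10×125 = 3075.48 + 1012.5 = 4087.98
link = 4636.69/4087.98 = 1.134225
Link Q2 2023→Q3 2023:
ΣP(Q3 2023)Q(Q2 2023) = 388.68×10 + 9.47×101 = 3886.8 + 956.47 = 4843.27
ΣP(Q2 2023)Q(Q2 2023) = 388.66×10 + 9.11×101 = 3886.6 + 920.11 = 4806.71
link = 4843.27/4806.71 = 1.007606
Link Q3 2023→Q4 2023:
ΣP(Q4 2023)Q(Q3 2023) = 368.41×12 + 11.69×89 = 4420.92 + 1040.41 = 5461.33
ΣP(Q3 2023)Q(Q3 2023) = 388.68×12 + 9.47×89 = 4664.16 + 842.83 = 5506.99
link = 5461.33/5506.99 = 0.991709
Chained index = 100 × 1.134225 × 1.007606 × 0.991709 = 113.3376

113.34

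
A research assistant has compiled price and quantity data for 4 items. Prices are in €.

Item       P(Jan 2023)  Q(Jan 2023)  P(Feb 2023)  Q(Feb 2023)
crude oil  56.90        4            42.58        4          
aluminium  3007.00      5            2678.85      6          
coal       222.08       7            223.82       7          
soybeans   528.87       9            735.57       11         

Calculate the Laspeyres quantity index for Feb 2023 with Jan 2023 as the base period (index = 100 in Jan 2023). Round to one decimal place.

Laspeyres quantity index uses base-period prices as weights.
ΣP(Jan 2023)·Q(Feb 2023) = 56.90×4 + 3007.00×6 + 222.08×7 + 528.87×11 = 227.6 + 18042 + 1554.56 + 5817.57 = 25641.73
ΣP(Jan 2023)·Q(Jan 2023) = 56.90×4 + 3007.00×5 + 222.08×7 + 528.87×9 = 227.6 + 15035 + 1554.56 + 4759.83 = 21576.99
Index = 25641.73 / 21576.99 × 100 = 118.8383

118.8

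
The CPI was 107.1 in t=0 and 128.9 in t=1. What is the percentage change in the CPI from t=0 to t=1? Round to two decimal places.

Change = (128.9 − 107.1) / 107.1 × 100
       = 21.8 / 107.1 × 100 = 20.3548%

20.35%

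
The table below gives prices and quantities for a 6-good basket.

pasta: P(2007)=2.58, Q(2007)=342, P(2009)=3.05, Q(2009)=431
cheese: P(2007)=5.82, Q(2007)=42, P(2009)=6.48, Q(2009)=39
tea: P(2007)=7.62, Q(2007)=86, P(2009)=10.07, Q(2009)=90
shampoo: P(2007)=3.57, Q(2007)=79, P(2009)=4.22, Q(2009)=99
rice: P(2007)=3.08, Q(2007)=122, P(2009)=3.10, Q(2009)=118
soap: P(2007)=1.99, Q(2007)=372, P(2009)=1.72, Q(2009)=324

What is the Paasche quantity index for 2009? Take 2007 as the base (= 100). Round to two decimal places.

107.97

Paasche quantity index uses current-period prices as weights.
ΣP(2009)·Q(2009) = 3.05×431 + 6.48×39 + 10.07×90 + 4.22×99 + 3.10×118 + 1.72×324 = 1314.55 + 252.72 + 906.3 + 417.78 + 365.8 + 557.28 = 3814.43
ΣP(2009)·Q(2007) = 3.05×342 + 6.48×42 + 10.07×86 + 4.22×79 + 3.10×122 + 1.72×372 = 1043.1 + 272.16 + 866.02 + 333.38 + 378.2 + 639.84 = 3532.7
Index = 3814.43 / 3532.7 × 100 = 107.9749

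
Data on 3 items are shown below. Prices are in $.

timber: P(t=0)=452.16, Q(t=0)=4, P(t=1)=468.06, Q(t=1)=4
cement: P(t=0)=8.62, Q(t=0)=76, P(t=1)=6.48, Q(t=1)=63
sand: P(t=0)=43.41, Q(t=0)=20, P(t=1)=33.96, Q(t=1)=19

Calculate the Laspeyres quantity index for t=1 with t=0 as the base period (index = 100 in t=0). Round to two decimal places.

Laspeyres quantity index uses base-period prices as weights.
ΣP(t=0)·Q(t=1) = 452.16×4 + 8.62×63 + 43.41×19 = 1808.64 + 543.06 + 824.79 = 3176.49
ΣP(t=0)·Q(t=0) = 452.16×4 + 8.62×76 + 43.41×20 = 1808.64 + 655.12 + 868.2 = 3331.96
Index = 3176.49 / 3331.96 × 100 = 95.3340

95.33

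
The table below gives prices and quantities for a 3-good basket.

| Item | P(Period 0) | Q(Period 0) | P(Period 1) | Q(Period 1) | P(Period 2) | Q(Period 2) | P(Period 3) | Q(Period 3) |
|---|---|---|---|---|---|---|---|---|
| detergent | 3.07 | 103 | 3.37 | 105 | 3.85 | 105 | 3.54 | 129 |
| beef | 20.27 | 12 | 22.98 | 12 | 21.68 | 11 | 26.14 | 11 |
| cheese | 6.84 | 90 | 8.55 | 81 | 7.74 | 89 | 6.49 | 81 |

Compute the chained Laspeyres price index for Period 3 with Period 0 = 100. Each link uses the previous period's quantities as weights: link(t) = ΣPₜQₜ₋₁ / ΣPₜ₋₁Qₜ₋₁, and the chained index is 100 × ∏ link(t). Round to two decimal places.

Link Period 0→Period 1:
ΣP(Period 1)Q(Period 0) = 3.37×103 + 22.98×12 + 8.55×90 = 347.11 + 275.76 + 769.5 = 1392.37
ΣP(Period 0)Q(Period 0) = 3.07×103 + 20.27×12 + 6.84×90 = 316.21 + 243.24 + 615.6 = 1175.05
link = 1392.37/1175.05 = 1.184945
Link Period 1→Period 2:
ΣP(Period 2)Q(Period 1) = 3.85×105 + 21.68×12 + 7.74×81 = 404.25 + 260.16 + 626.94 = 1291.35
ΣP(Period 1)Q(Period 1) = 3.37×105 + 22.98×12 + 8.55×81 = 353.85 + 275.76 + 692.55 = 1322.16
link = 1291.35/1322.16 = 0.976697
Link Period 2→Period 3:
ΣP(Period 3)Q(Period 2) = 3.54×105 + 26.14×11 + 6.49×89 = 371.7 + 287.54 + 577.61 = 1236.85
ΣP(Period 2)Q(Period 2) = 3.85×105 + 21.68×11 + 7.74×89 = 404.25 + 238.48 + 688.86 = 1331.59
link = 1236.85/1331.59 = 0.928852
Chained index = 100 × 1.184945 × 0.976697 × 0.928852 = 107.4991

107.50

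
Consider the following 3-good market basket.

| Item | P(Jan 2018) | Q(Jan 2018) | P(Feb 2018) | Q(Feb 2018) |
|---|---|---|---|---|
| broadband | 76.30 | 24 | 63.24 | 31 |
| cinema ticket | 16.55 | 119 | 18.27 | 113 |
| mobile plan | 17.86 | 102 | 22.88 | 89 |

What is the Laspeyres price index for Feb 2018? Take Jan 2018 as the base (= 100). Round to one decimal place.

107.2

Laspeyres price index uses base-period quantities as weights.
ΣP(Feb 2018)·Q(Jan 2018) = 63.24×24 + 18.27×119 + 22.88×102 = 1517.76 + 2174.13 + 2333.76 = 6025.65
ΣP(Jan 2018)·Q(Jan 2018) = 76.30×24 + 16.55×119 + 17.86×102 = 1831.2 + 1969.45 + 1821.72 = 5622.37
Index = 6025.65 / 5622.37 × 100 = 107.1728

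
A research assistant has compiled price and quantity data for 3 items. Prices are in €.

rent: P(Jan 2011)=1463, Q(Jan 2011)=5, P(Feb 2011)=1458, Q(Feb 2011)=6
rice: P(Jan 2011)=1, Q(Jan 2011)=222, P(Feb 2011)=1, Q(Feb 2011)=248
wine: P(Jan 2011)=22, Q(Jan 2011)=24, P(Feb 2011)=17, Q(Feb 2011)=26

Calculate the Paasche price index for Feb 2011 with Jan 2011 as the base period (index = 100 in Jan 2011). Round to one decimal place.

Paasche price index uses current-period quantities as weights.
ΣP(Feb 2011)·Q(Feb 2011) = 1458×6 + 1×248 + 17×26 = 8748 + 248 + 442 = 9438
ΣP(Jan 2011)·Q(Feb 2011) = 1463×6 + 1×248 + 22×26 = 8778 + 248 + 572 = 9598
Index = 9438 / 9598 × 100 = 98.3330

98.3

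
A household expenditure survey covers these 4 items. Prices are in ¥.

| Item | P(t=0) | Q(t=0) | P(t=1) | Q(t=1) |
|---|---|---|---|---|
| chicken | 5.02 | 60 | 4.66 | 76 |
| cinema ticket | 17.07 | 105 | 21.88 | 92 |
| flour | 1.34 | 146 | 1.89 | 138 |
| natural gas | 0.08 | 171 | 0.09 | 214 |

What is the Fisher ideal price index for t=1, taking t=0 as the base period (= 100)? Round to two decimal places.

Laspeyres component (base-period weights):
ΣP(t=1)Q(t=0) = 4.66×60 + 21.88×105 + 1.89×146 + 0.09×171 = 279.6 + 2297.4 + 275.94 + 15.39 = 2868.33
ΣP(t=0)Q(t=0) = 5.02×60 + 17.07×105 + 1.34×146 + 0.08×171 = 301.2 + 1792.35 + 195.64 + 13.68 = 2302.87
L = 2868.33 / 2302.87 × 100 = 124.5546
Paasche component (current-period weights):
ΣP(t=1)Q(t=1) = 4.66×76 + 21.88×92 + 1.89×138 + 0.09×214 = 354.16 + 2012.96 + 260.82 + 19.26 = 2647.2
ΣP(t=0)Q(t=1) = 5.02×76 + 17.07×92 + 1.34×138 + 0.08×214 = 381.52 + 1570.44 + 184.92 + 17.12 = 2154
P = 2647.2 / 2154 × 100 = 122.8969
Fisher = √(L × P) = √(124.5546 × 122.8969) = 123.7230

123.72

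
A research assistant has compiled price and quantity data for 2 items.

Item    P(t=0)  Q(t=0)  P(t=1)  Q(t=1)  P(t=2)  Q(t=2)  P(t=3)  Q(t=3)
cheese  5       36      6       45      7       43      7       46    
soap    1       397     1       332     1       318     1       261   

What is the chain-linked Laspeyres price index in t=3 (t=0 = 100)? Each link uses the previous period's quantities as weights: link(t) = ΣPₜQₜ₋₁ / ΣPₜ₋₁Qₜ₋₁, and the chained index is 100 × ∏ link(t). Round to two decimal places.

Link t=0→t=1:
ΣP(t=1)Q(t=0) = 6×36 + 1×397 = 216 + 397 = 613
ΣP(t=0)Q(t=0) = 5×36 + 1×397 = 180 + 397 = 577
link = 613/577 = 1.062392
Link t=1→t=2:
ΣP(t=2)Q(t=1) = 7×45 + 1×332 = 315 + 332 = 647
ΣP(t=1)Q(t=1) = 6×45 + 1×332 = 270 + 332 = 602
link = 647/602 = 1.074751
Link t=2→t=3:
ΣP(t=3)Q(t=2) = 7×43 + 1×318 = 301 + 318 = 619
ΣP(t=2)Q(t=2) = 7×43 + 1×318 = 301 + 318 = 619
link = 619/619 = 1.000000
Chained index = 100 × 1.062392 × 1.074751 × 1.000000 = 114.1806

114.18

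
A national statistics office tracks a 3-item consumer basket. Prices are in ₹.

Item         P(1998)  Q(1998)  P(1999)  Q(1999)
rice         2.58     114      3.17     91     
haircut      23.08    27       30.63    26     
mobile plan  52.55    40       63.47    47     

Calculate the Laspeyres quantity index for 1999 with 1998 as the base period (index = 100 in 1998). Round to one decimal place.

Laspeyres quantity index uses base-period prices as weights.
ΣP(1998)·Q(1999) = 2.58×91 + 23.08×26 + 52.55×47 = 234.78 + 600.08 + 2469.85 = 3304.71
ΣP(1998)·Q(1998) = 2.58×114 + 23.08×27 + 52.55×40 = 294.12 + 623.16 + 2102 = 3019.28
Index = 3304.71 / 3019.28 × 100 = 109.4536

109.5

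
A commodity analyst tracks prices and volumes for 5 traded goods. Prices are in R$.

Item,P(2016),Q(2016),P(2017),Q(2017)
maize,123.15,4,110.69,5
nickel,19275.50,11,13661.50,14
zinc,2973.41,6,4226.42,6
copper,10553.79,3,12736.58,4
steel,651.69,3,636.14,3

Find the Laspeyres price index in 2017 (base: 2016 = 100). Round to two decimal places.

81.90

Laspeyres price index uses base-period quantities as weights.
ΣP(2017)·Q(2016) = 110.69×4 + 13661.50×11 + 4226.42×6 + 12736.58×3 + 636.14×3 = 442.76 + 150276.5 + 25358.52 + 38209.74 + 1908.42 = 216195.94
ΣP(2016)·Q(2016) = 123.15×4 + 19275.50×11 + 2973.41×6 + 10553.79×3 + 651.69×3 = 492.6 + 212030.5 + 17840.46 + 31661.37 + 1955.07 = 263980
Index = 216195.94 / 263980 × 100 = 81.8986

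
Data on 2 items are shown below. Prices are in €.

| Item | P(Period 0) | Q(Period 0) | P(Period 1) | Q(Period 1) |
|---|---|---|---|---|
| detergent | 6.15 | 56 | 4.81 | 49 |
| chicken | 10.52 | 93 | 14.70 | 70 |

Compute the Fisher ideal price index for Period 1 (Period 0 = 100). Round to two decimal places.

122.79

Laspeyres component (base-period weights):
ΣP(Period 1)Q(Period 0) = 4.81×56 + 14.70×93 = 269.36 + 1367.1 = 1636.46
ΣP(Period 0)Q(Period 0) = 6.15×56 + 10.52×93 = 344.4 + 978.36 = 1322.76
L = 1636.46 / 1322.76 × 100 = 123.7156
Paasche component (current-period weights):
ΣP(Period 1)Q(Period 1) = 4.81×49 + 14.70×70 = 235.69 + 1029 = 1264.69
ΣP(Period 0)Q(Period 1) = 6.15×49 + 10.52×70 = 301.35 + 736.4 = 1037.75
P = 1264.69 / 1037.75 × 100 = 121.8685
Fisher = √(L × P) = √(123.7156 × 121.8685) = 122.7885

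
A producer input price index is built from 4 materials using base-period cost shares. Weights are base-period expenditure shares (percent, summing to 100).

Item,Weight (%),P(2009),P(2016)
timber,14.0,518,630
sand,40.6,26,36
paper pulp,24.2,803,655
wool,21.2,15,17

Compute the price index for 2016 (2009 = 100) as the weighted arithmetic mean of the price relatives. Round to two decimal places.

timber: 14.0 × (630/518) = 14.0 × 1.216216 = 17.0270
sand: 40.6 × (36/26) = 40.6 × 1.384615 = 56.2154
paper pulp: 24.2 × (655/803) = 24.2 × 0.815691 = 19.7397
wool: 21.2 × (17/15) = 21.2 × 1.133333 = 24.0267
Index = Σ wᵢ·(p₁ᵢ/p₀ᵢ) = 17.0270 + 56.2154 + 19.7397 + 24.0267 = 117.0088

117.01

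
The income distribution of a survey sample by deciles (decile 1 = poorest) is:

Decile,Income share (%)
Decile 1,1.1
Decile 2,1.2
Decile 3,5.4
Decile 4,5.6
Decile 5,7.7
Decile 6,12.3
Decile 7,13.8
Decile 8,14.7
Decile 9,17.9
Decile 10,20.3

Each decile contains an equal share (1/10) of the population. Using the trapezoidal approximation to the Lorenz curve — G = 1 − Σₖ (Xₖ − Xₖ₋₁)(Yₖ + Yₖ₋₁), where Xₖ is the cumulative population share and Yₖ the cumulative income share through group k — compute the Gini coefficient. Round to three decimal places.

0.365

Cumulative income shares Yₖ: 0.0110, 0.0230, 0.0770, 0.1330, 0.2100, 0.3330, 0.4710, 0.6180, 0.7970, 1.0000
Σ (Xₖ−Xₖ₋₁)(Yₖ+Yₖ₋₁) = (1/10)(0.0110+0.0000) + (1/10)(0.0230+0.0110) + (1/10)(0.0770+0.0230) + (1/10)(0.1330+0.0770) + (1/10)(0.2100+0.1330) + (1/10)(0.3330+0.2100) + (1/10)(0.4710+0.3330) + (1/10)(0.6180+0.4710) + (1/10)(0.7970+0.6180) + (1/10)(1.0000+0.7970)
  = 0.0011 + 0.0034 + 0.0100 + 0.0210 + 0.0343 + 0.0543 + 0.0804 + 0.1089 + 0.1415 + 0.1797 = 0.6346
G = 1 − 0.6346 = 0.3654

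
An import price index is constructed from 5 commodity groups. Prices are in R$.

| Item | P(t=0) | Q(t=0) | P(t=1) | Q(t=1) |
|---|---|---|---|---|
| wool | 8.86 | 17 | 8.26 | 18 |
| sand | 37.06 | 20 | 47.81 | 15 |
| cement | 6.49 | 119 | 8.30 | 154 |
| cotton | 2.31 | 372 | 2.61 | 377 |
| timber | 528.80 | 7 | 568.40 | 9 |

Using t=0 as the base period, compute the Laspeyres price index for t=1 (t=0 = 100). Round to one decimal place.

Laspeyres price index uses base-period quantities as weights.
ΣP(t=1)·Q(t=0) = 8.26×17 + 47.81×20 + 8.30×119 + 2.61×372 + 568.40×7 = 140.42 + 956.2 + 987.7 + 970.92 + 3978.8 = 7034.04
ΣP(t=0)·Q(t=0) = 8.86×17 + 37.06×20 + 6.49×119 + 2.31×372 + 528.80×7 = 150.62 + 741.2 + 772.31 + 859.32 + 3701.6 = 6225.05
Index = 7034.04 / 6225.05 × 100 = 112.9957

113.0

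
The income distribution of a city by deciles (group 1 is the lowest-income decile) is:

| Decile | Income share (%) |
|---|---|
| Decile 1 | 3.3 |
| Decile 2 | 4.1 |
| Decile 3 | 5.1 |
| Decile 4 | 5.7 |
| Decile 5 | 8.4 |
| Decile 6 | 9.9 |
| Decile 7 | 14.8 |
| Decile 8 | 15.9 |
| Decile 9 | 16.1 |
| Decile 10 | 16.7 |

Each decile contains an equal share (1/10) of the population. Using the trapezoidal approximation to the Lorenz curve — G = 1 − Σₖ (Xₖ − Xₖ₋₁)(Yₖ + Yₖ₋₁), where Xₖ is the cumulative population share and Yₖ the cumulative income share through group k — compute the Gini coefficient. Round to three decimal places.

0.287

Cumulative income shares Yₖ: 0.0330, 0.0740, 0.1250, 0.1820, 0.2660, 0.3650, 0.5130, 0.6720, 0.8330, 1.0000
Σ (Xₖ−Xₖ₋₁)(Yₖ+Yₖ₋₁) = (1/10)(0.0330+0.0000) + (1/10)(0.0740+0.0330) + (1/10)(0.1250+0.0740) + (1/10)(0.1820+0.1250) + (1/10)(0.2660+0.1820) + (1/10)(0.3650+0.2660) + (1/10)(0.5130+0.3650) + (1/10)(0.6720+0.5130) + (1/10)(0.8330+0.6720) + (1/10)(1.0000+0.8330)
  = 0.0033 + 0.0107 + 0.0199 + 0.0307 + 0.0448 + 0.0631 + 0.0878 + 0.1185 + 0.1505 + 0.1833 = 0.7126
G = 1 − 0.7126 = 0.2874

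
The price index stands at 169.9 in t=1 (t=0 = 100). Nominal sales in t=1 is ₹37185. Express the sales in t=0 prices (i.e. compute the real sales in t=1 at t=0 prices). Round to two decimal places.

Real = Nominal ÷ (Index/100) = 37185 ÷ (169.9/100)
     = 37185 ÷ 1.699 = 21886.4038

21886.40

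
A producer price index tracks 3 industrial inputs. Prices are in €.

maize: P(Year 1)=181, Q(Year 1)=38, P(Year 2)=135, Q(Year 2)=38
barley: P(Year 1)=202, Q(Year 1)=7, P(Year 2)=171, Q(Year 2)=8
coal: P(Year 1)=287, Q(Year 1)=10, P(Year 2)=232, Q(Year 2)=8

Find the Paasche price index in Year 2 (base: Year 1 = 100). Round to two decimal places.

Paasche price index uses current-period quantities as weights.
ΣP(Year 2)·Q(Year 2) = 135×38 + 171×8 + 232×8 = 5130 + 1368 + 1856 = 8354
ΣP(Year 1)·Q(Year 2) = 181×38 + 202×8 + 287×8 = 6878 + 1616 + 2296 = 10790
Index = 8354 / 10790 × 100 = 77.4235

77.42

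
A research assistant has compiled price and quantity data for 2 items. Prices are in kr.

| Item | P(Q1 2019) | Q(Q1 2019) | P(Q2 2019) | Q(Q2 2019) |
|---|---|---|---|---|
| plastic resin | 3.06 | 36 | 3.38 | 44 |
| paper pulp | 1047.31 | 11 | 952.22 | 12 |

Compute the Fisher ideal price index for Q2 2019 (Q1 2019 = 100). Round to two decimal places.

Laspeyres component (base-period weights):
ΣP(Q2 2019)Q(Q1 2019) = 3.38×36 + 952.22×11 = 121.68 + 10474.42 = 10596.1
ΣP(Q1 2019)Q(Q1 2019) = 3.06×36 + 1047.31×11 = 110.16 + 11520.41 = 11630.57
L = 10596.1 / 11630.57 × 100 = 91.1056
Paasche component (current-period weights):
ΣP(Q2 2019)Q(Q2 2019) = 3.38×44 + 952.22×12 = 148.72 + 11426.64 = 11575.36
ΣP(Q1 2019)Q(Q2 2019) = 3.06×44 + 1047.31×12 = 134.64 + 12567.72 = 12702.36
P = 11575.36 / 12702.36 × 100 = 91.1276
Fisher = √(L × P) = √(91.1056 × 91.1276) = 91.1166

91.12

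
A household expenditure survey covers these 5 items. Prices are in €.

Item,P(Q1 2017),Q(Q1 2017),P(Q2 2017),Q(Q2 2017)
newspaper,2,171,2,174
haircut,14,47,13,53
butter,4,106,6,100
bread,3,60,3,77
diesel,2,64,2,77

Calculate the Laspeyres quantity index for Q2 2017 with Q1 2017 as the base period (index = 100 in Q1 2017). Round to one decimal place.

Laspeyres quantity index uses base-period prices as weights.
ΣP(Q1 2017)·Q(Q2 2017) = 2×174 + 14×53 + 4×100 + 3×77 + 2×77 = 348 + 742 + 400 + 231 + 154 = 1875
ΣP(Q1 2017)·Q(Q1 2017) = 2×171 + 14×47 + 4×106 + 3×60 + 2×64 = 342 + 658 + 424 + 180 + 128 = 1732
Index = 1875 / 1732 × 100 = 108.2564

108.3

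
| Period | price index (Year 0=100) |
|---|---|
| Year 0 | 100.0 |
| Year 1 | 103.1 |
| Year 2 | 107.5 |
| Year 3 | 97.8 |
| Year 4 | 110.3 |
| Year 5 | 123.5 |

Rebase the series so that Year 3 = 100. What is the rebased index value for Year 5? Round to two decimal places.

126.28

Rebased(Year 5) = 123.5 / 97.8 × 100 = 126.2781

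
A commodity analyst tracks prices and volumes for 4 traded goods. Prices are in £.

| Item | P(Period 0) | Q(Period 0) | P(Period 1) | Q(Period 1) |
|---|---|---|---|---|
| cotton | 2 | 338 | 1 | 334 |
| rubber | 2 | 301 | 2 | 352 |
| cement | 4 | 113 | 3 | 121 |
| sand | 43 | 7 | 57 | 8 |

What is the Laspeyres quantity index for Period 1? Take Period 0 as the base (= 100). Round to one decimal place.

Laspeyres quantity index uses base-period prices as weights.
ΣP(Period 0)·Q(Period 1) = 2×334 + 2×352 + 4×121 + 43×8 = 668 + 704 + 484 + 344 = 2200
ΣP(Period 0)·Q(Period 0) = 2×338 + 2×301 + 4×113 + 43×7 = 676 + 602 + 452 + 301 = 2031
Index = 2200 / 2031 × 100 = 108.3210

108.3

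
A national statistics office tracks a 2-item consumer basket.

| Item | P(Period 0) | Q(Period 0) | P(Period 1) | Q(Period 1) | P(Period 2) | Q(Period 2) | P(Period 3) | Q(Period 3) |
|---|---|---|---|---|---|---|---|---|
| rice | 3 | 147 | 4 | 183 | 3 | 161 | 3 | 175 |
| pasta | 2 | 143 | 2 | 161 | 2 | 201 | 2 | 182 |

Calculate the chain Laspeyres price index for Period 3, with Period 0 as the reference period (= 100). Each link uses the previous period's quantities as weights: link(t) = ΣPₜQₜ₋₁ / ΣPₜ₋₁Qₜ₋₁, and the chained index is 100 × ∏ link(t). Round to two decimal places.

Link Period 0→Period 1:
ΣP(Period 1)Q(Period 0) = 4×147 + 2×143 = 588 + 286 = 874
ΣP(Period 0)Q(Period 0) = 3×147 + 2×143 = 441 + 286 = 727
link = 874/727 = 1.202201
Link Period 1→Period 2:
ΣP(Period 2)Q(Period 1) = 3×183 + 2×161 = 549 + 322 = 871
ΣP(Period 1)Q(Period 1) = 4×183 + 2×161 = 732 + 322 = 1054
link = 871/1054 = 0.826376
Link Period 2→Period 3:
ΣP(Period 3)Q(Period 2) = 3×161 + 2×201 = 483 + 402 = 885
ΣP(Period 2)Q(Period 2) = 3×161 + 2×201 = 483 + 402 = 885
link = 885/885 = 1.000000
Chained index = 100 × 1.202201 × 0.826376 × 1.000000 = 99.3470

99.35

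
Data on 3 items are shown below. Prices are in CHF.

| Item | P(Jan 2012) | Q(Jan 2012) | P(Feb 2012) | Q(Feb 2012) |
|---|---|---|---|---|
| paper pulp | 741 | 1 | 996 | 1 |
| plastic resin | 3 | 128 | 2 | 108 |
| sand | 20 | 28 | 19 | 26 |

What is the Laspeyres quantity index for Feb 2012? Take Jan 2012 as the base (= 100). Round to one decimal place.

94.1

Laspeyres quantity index uses base-period prices as weights.
ΣP(Jan 2012)·Q(Feb 2012) = 741×1 + 3×108 + 20×26 = 741 + 324 + 520 = 1585
ΣP(Jan 2012)·Q(Jan 2012) = 741×1 + 3×128 + 20×28 = 741 + 384 + 560 = 1685
Index = 1585 / 1685 × 100 = 94.0653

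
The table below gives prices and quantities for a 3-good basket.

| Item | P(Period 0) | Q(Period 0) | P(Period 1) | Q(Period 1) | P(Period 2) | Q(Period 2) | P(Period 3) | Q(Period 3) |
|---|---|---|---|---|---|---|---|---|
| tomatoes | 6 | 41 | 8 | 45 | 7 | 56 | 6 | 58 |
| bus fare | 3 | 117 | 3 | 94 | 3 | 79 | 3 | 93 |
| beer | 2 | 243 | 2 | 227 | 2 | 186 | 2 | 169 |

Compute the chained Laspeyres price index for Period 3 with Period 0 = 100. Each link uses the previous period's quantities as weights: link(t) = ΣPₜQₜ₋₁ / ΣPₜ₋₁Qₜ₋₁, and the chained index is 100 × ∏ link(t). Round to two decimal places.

Link Period 0→Period 1:
ΣP(Period 1)Q(Period 0) = 8×41 + 3×117 + 2×243 = 328 + 351 + 486 = 1165
ΣP(Period 0)Q(Period 0) = 6×41 + 3×117 + 2×243 = 246 + 351 + 486 = 1083
link = 1165/1083 = 1.075716
Link Period 1→Period 2:
ΣP(Period 2)Q(Period 1) = 7×45 + 3×94 + 2×227 = 315 + 282 + 454 = 1051
ΣP(Period 1)Q(Period 1) = 8×45 + 3×94 + 2×227 = 360 + 282 + 454 = 1096
link = 1051/1096 = 0.958942
Link Period 2→Period 3:
ΣP(Period 3)Q(Period 2) = 6×56 + 3×79 + 2×186 = 336 + 237 + 372 = 945
ΣP(Period 2)Q(Period 2) = 7×56 + 3×79 + 2×186 = 392 + 237 + 372 = 1001
link = 945/1001 = 0.944056
Chained index = 100 × 1.075716 × 0.958942 × 0.944056 = 97.3839

97.38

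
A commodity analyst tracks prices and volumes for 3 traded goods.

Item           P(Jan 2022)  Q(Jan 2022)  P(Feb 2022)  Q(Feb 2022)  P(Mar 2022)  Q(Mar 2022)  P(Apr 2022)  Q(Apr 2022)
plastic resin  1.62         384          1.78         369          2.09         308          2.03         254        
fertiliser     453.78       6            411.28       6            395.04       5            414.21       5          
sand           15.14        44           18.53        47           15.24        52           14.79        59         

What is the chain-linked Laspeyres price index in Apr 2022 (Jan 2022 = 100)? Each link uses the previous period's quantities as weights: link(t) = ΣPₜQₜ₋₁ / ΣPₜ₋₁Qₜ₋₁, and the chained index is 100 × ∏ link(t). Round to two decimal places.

Link Jan 2022→Feb 2022:
ΣP(Feb 2022)Q(Jan 2022) = 1.78×384 + 411.28×6 + 18.53×44 = 683.52 + 2467.68 + 815.32 = 3966.52
ΣP(Jan 2022)Q(Jan 2022) = 1.62×384 + 453.78×6 + 15.14×44 = 622.08 + 2722.68 + 666.16 = 4010.92
link = 3966.52/4010.92 = 0.988930
Link Feb 2022→Mar 2022:
ΣP(Mar 2022)Q(Feb 2022) = 2.09×369 + 395.04×6 + 15.24×47 = 771.21 + 2370.24 + 716.28 = 3857.73
ΣP(Feb 2022)Q(Feb 2022) = 1.78×369 + 411.28×6 + 18.53×47 = 656.82 + 2467.68 + 870.91 = 3995.41
link = 3857.73/3995.41 = 0.965540
Link Mar 2022→Apr 2022:
ΣP(Apr 2022)Q(Mar 2022) = 2.03×308 + 414.21×5 + 14.79×52 = 625.24 + 2071.05 + 769.08 = 3465.37
ΣP(Mar 2022)Q(Mar 2022) = 2.09×308 + 395.04×5 + 15.24×52 = 643.72 + 1975.2 + 792.48 = 3411.4
link = 3465.37/3411.4 = 1.015820
Chained index = 100 × 0.988930 × 0.965540 × 1.015820 = 96.9958

97.00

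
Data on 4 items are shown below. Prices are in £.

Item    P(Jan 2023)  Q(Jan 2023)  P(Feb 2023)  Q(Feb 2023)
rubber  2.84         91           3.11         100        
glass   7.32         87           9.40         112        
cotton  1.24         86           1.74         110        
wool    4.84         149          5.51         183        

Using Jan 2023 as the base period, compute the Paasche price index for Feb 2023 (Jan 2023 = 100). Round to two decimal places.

120.58

Paasche price index uses current-period quantities as weights.
ΣP(Feb 2023)·Q(Feb 2023) = 3.11×100 + 9.40×112 + 1.74×110 + 5.51×183 = 311 + 1052.8 + 191.4 + 1008.33 = 2563.53
ΣP(Jan 2023)·Q(Feb 2023) = 2.84×100 + 7.32×112 + 1.24×110 + 4.84×183 = 284 + 819.84 + 136.4 + 885.72 = 2125.96
Index = 2563.53 / 2125.96 × 100 = 120.5822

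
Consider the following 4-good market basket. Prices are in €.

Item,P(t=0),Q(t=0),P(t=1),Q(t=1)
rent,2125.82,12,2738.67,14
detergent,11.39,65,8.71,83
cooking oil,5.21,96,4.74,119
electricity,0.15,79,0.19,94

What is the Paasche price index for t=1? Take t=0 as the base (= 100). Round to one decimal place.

Paasche price index uses current-period quantities as weights.
ΣP(t=1)·Q(t=1) = 2738.67×14 + 8.71×83 + 4.74×119 + 0.19×94 = 38341.38 + 722.93 + 564.06 + 17.86 = 39646.23
ΣP(t=0)·Q(t=1) = 2125.82×14 + 11.39×83 + 5.21×119 + 0.15×94 = 29761.48 + 945.37 + 619.99 + 14.1 = 31340.94
Index = 39646.23 / 31340.94 × 100 = 126.4998

126.5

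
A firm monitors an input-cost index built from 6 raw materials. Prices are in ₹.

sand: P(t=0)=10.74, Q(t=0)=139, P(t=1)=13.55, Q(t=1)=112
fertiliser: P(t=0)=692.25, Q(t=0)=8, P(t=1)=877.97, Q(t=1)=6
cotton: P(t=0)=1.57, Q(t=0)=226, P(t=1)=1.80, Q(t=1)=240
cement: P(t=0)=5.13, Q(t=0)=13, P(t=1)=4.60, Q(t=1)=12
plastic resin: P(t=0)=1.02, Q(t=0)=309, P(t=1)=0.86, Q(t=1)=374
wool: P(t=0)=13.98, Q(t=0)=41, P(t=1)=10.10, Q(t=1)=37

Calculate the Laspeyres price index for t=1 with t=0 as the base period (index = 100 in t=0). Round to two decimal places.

Laspeyres price index uses base-period quantities as weights.
ΣP(t=1)·Q(t=0) = 13.55×139 + 877.97×8 + 1.80×226 + 4.60×13 + 0.86×309 + 10.10×41 = 1883.45 + 7023.76 + 406.8 + 59.8 + 265.74 + 414.1 = 10053.65
ΣP(t=0)·Q(t=0) = 10.74×139 + 692.25×8 + 1.57×226 + 5.13×13 + 1.02×309 + 13.98×41 = 1492.86 + 5538 + 354.82 + 66.69 + 315.18 + 573.18 = 8340.73
Index = 10053.65 / 8340.73 × 100 = 120.5368

120.54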